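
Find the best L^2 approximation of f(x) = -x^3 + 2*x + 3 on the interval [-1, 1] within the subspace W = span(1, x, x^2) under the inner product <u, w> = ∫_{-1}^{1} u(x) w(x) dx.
g(x) = 7*x/5 + 3

The best approximation g ∈ W is the orthogonal projection of f onto W. Writing g = a_0 + a_1 x + a_2 x^2, the coefficients solve the normal equations G · a = b where
  G_{ij} = <φ_i, φ_j> and b_i = <f, φ_i>, with φ_0 = 1, φ_1 = x, φ_2 = x^2.
G =
  [2, 0, 2/3]
  [0, 2/3, 0]
  [2/3, 0, 2/5],
b = (6, 14/15, 2).
Solving gives a_0 = 3, a_1 = 7/5, a_2 = 0, so
  g(x) = 7*x/5 + 3.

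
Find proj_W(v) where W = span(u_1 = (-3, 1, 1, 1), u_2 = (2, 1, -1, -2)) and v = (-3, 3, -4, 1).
proj_W(v) = (-9/4, 71/28, 11/28, -19/28)

Set up U = [u_1 | ... | u_2] ∈ R^(4×2). The projector onto W = col(U) is P = U (U^T U)^(-1) U^T.
Compute U^T U =
  [12, -8]
  [-8, 10],
and U^T v = (9, -1).
Solve U^T U · c = U^T v for the coefficients: c = (41/28, 15/14). The projection is proj_W(v) = U c.
Check: (v - proj_W(v)) · u_1 = 0  (should be 0).
Check: (v - proj_W(v)) · u_2 = 0  (should be 0).
Result: proj_W(v) = (-9/4, 71/28, 11/28, -19/28).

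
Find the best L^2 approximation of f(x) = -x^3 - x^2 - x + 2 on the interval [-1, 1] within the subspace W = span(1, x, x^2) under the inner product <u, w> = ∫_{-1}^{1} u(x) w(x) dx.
g(x) = -x^2 - 8*x/5 + 2

The best approximation g ∈ W is the orthogonal projection of f onto W. Writing g = a_0 + a_1 x + a_2 x^2, the coefficients solve the normal equations G · a = b where
  G_{ij} = <φ_i, φ_j> and b_i = <f, φ_i>, with φ_0 = 1, φ_1 = x, φ_2 = x^2.
G =
  [2, 0, 2/3]
  [0, 2/3, 0]
  [2/3, 0, 2/5],
b = (10/3, -16/15, 14/15).
Solving gives a_0 = 2, a_1 = -8/5, a_2 = -1, so
  g(x) = -x^2 - 8*x/5 + 2.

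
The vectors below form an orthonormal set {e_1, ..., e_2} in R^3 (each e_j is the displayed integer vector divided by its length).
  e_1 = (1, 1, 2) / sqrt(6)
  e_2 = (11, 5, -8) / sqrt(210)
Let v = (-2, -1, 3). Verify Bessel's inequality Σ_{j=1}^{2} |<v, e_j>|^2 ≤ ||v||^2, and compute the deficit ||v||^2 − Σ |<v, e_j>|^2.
Σ |<v, e_j>|^2 = 486/35; ||v||^2 = 14; deficit = 4/35

Write each e_j = u_j / sqrt(<u_j, u_j>) where u_j is the displayed integer vector. Then <v, e_j> = <v, u_j> / sqrt(<u_j, u_j>), so |<v, e_j>|^2 = <v, u_j>^2 / <u_j, u_j>.
Coefficients: <v, e_1> = 3/sqrt(6), <v, e_2> = -51/sqrt(210).
Square and sum: Σ |<v, e_j>|^2 = 486/35.
Compute ||v||^2 = v·v = 14.
Deficit = 14 − 486/35 = 4/35 ≥ 0, confirming Bessel's inequality. (The deficit equals ||v − Σ <v,e_j> e_j||^2, the squared distance from v to span{e_j}.)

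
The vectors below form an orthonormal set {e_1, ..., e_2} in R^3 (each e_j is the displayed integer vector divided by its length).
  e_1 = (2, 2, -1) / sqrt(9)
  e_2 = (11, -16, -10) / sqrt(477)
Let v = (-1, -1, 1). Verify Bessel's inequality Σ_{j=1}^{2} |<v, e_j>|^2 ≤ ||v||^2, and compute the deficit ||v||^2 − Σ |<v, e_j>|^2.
Σ |<v, e_j>|^2 = 150/53; ||v||^2 = 3; deficit = 9/53

Write each e_j = u_j / sqrt(<u_j, u_j>) where u_j is the displayed integer vector. Then <v, e_j> = <v, u_j> / sqrt(<u_j, u_j>), so |<v, e_j>|^2 = <v, u_j>^2 / <u_j, u_j>.
Coefficients: <v, e_1> = -5/sqrt(9), <v, e_2> = -5/sqrt(477).
Square and sum: Σ |<v, e_j>|^2 = 150/53.
Compute ||v||^2 = v·v = 3.
Deficit = 3 − 150/53 = 9/53 ≥ 0, confirming Bessel's inequality. (The deficit equals ||v − Σ <v,e_j> e_j||^2, the squared distance from v to span{e_j}.)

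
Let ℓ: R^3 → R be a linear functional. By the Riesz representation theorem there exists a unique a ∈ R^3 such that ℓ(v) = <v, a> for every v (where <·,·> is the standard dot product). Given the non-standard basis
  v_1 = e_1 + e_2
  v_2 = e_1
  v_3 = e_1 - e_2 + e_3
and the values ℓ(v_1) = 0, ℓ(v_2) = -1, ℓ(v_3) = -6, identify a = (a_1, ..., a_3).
a = (-1, 1, -4)

Write a = (a_1, ..., a_3) in the standard basis. For each basis vector v_i, ℓ(v_i) = <v_i, a> is a linear equation in the a_j's. Collect the n equations into a matrix system V a = ℓ, where row i of V is v_i (expressed in the standard basis). Since V is invertible (lower-triangular with 1s on the diagonal, up to permutation), solve by back-substitution:
  V =
[[1, 1, 0],
 [1, 0, 0],
 [1, -1, 1]]
  V a = (0, -1, -6)
Solving gives a = (-1, 1, -4).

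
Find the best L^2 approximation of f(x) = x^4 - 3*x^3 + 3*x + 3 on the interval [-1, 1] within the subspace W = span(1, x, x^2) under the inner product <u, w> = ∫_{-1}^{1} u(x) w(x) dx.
g(x) = 6*x^2/7 + 6*x/5 + 102/35

The best approximation g ∈ W is the orthogonal projection of f onto W. Writing g = a_0 + a_1 x + a_2 x^2, the coefficients solve the normal equations G · a = b where
  G_{ij} = <φ_i, φ_j> and b_i = <f, φ_i>, with φ_0 = 1, φ_1 = x, φ_2 = x^2.
G =
  [2, 0, 2/3]
  [0, 2/3, 0]
  [2/3, 0, 2/5],
b = (32/5, 4/5, 16/7).
Solving gives a_0 = 102/35, a_1 = 6/5, a_2 = 6/7, so
  g(x) = 6*x^2/7 + 6*x/5 + 102/35.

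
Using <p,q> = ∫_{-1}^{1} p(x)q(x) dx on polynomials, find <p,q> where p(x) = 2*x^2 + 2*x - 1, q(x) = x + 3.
<p,q> = -2/3

Expand the product: p(x)·q(x) = 2*x^3 + 8*x^2 + 5*x - 3.
∫_{-1}^{1} of each monomial x^k gives [2/(k+1) if k even, 0 if k odd]. Integrating term-by-term (or equivalently evaluating the antiderivative F(x) = x^4/2 + 8*x^3/3 + 5*x^2/2 - 3*x at the endpoints):
  F(1) − F(−1) = 8/3 − (10/3) = -2/3.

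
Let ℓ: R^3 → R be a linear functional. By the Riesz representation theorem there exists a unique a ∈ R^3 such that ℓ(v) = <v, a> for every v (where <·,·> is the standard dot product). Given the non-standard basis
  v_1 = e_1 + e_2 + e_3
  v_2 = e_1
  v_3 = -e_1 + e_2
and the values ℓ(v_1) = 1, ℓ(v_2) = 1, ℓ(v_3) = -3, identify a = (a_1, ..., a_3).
a = (1, -2, 2)

Write a = (a_1, ..., a_3) in the standard basis. For each basis vector v_i, ℓ(v_i) = <v_i, a> is a linear equation in the a_j's. Collect the n equations into a matrix system V a = ℓ, where row i of V is v_i (expressed in the standard basis). Since V is invertible (lower-triangular with 1s on the diagonal, up to permutation), solve by back-substitution:
  V =
[[1, 1, 1],
 [1, 0, 0],
 [-1, 1, 0]]
  V a = (1, 1, -3)
Solving gives a = (1, -2, 2).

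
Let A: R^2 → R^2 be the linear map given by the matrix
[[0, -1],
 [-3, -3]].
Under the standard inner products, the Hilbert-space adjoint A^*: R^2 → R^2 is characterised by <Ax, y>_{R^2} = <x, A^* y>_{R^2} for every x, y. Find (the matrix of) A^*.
A^* = A^T =
[[0, -3],
 [-1, -3]]

For real matrices with standard dot products, the defining identity <Ax, y> = <x, A^* y> gives (Ax)^T y = x^T (A^*) y, i.e. x^T A^T y = x^T (A^*) y. Since this holds for all x, y, we must have A^* = A^T. Therefore
A^* =
[[0, -3],
 [-1, -3]].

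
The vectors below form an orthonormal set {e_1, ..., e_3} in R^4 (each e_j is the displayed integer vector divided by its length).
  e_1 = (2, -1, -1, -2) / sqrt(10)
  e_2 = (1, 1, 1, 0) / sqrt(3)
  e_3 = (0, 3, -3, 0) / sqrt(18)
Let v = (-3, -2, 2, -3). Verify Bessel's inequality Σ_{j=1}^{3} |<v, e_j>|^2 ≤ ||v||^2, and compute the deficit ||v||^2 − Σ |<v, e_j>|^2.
Σ |<v, e_j>|^2 = 11; ||v||^2 = 26; deficit = 15

Write each e_j = u_j / sqrt(<u_j, u_j>) where u_j is the displayed integer vector. Then <v, e_j> = <v, u_j> / sqrt(<u_j, u_j>), so |<v, e_j>|^2 = <v, u_j>^2 / <u_j, u_j>.
Coefficients: <v, e_1> = 0/sqrt(10), <v, e_2> = -3/sqrt(3), <v, e_3> = -12/sqrt(18).
Square and sum: Σ |<v, e_j>|^2 = 11.
Compute ||v||^2 = v·v = 26.
Deficit = 26 − 11 = 15 ≥ 0, confirming Bessel's inequality. (The deficit equals ||v − Σ <v,e_j> e_j||^2, the squared distance from v to span{e_j}.)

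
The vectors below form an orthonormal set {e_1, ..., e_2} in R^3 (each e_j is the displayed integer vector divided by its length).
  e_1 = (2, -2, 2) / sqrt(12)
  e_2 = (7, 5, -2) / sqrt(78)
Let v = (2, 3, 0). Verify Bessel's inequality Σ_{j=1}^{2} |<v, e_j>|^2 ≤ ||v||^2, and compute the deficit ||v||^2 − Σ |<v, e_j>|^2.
Σ |<v, e_j>|^2 = 289/26; ||v||^2 = 13; deficit = 49/26

Write each e_j = u_j / sqrt(<u_j, u_j>) where u_j is the displayed integer vector. Then <v, e_j> = <v, u_j> / sqrt(<u_j, u_j>), so |<v, e_j>|^2 = <v, u_j>^2 / <u_j, u_j>.
Coefficients: <v, e_1> = -2/sqrt(12), <v, e_2> = 29/sqrt(78).
Square and sum: Σ |<v, e_j>|^2 = 289/26.
Compute ||v||^2 = v·v = 13.
Deficit = 13 − 289/26 = 49/26 ≥ 0, confirming Bessel's inequality. (The deficit equals ||v − Σ <v,e_j> e_j||^2, the squared distance from v to span{e_j}.)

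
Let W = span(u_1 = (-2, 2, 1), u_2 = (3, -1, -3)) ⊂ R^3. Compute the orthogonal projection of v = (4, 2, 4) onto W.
proj_W(v) = (-1/5, -13/25, 16/25)

Set up U = [u_1 | ... | u_2] ∈ R^(3×2). The projector onto W = col(U) is P = U (U^T U)^(-1) U^T.
Compute U^T U =
  [9, -11]
  [-11, 19],
and U^T v = (0, -2).
Solve U^T U · c = U^T v for the coefficients: c = (-11/25, -9/25). The projection is proj_W(v) = U c.
Check: (v - proj_W(v)) · u_1 = 0  (should be 0).
Check: (v - proj_W(v)) · u_2 = 0  (should be 0).
Result: proj_W(v) = (-1/5, -13/25, 16/25).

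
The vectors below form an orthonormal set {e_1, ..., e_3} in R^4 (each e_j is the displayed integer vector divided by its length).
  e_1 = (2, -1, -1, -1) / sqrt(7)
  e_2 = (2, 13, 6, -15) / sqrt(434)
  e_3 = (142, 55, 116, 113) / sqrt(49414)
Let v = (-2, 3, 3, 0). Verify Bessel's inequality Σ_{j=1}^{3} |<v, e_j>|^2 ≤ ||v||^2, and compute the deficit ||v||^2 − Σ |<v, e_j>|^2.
Σ |<v, e_j>|^2 = 17390/797; ||v||^2 = 22; deficit = 144/797

Write each e_j = u_j / sqrt(<u_j, u_j>) where u_j is the displayed integer vector. Then <v, e_j> = <v, u_j> / sqrt(<u_j, u_j>), so |<v, e_j>|^2 = <v, u_j>^2 / <u_j, u_j>.
Coefficients: <v, e_1> = -10/sqrt(7), <v, e_2> = 53/sqrt(434), <v, e_3> = 229/sqrt(49414).
Square and sum: Σ |<v, e_j>|^2 = 17390/797.
Compute ||v||^2 = v·v = 22.
Deficit = 22 − 17390/797 = 144/797 ≥ 0, confirming Bessel's inequality. (The deficit equals ||v − Σ <v,e_j> e_j||^2, the squared distance from v to span{e_j}.)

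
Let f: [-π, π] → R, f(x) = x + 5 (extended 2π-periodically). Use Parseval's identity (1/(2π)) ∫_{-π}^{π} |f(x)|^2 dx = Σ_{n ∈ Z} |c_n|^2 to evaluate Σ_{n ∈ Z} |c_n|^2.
Σ |c_n|^2 = π^2/3 + 25

Expand and integrate term by term over [-π, π]:
  ∫ (x)^2 dx = 1·(2π^3/3); ∫ 2·1·(5)·x dx = 0 (odd integrand); ∫ 5^2 dx = 25·2π.
So (1/(2π)) ∫_{-π}^{π} (x + 5)^2 dx = 1π^2/3 + 25 = π^2/3 + 25.
Parseval ⇒ Σ |c_n|^2 = π^2/3 + 25.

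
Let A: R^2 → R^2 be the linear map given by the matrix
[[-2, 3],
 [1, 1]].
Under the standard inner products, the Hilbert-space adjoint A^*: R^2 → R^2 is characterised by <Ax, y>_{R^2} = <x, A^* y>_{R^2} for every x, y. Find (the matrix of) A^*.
A^* = A^T =
[[-2, 1],
 [3, 1]]

For real matrices with standard dot products, the defining identity <Ax, y> = <x, A^* y> gives (Ax)^T y = x^T (A^*) y, i.e. x^T A^T y = x^T (A^*) y. Since this holds for all x, y, we must have A^* = A^T. Therefore
A^* =
[[-2, 1],
 [3, 1]].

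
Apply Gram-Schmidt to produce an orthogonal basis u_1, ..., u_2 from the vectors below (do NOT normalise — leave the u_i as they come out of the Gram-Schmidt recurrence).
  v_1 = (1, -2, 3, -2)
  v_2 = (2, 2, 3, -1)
Orthogonal basis:
  u_1 = (1, -2, 3, -2)
  u_2 = (3/2, 3, 3/2, 0)

Apply the Gram-Schmidt recurrence
  u_1 = v_1
  u_i = v_i − Σ_{j<i} ((v_i · u_j) / (u_j · u_j)) · u_j.

Step by step this gives:
  u_1 = (1, -2, 3, -2)
  u_2 = (3/2, 3, 3/2, 0)

Orthogonality check:
  u_2 · u_1 = 0 (should be 0)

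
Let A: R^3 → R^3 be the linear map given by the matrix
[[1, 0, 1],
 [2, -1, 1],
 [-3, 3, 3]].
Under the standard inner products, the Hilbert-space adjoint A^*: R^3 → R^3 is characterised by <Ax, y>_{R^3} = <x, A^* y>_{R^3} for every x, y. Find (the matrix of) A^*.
A^* = A^T =
[[1, 2, -3],
 [0, -1, 3],
 [1, 1, 3]]

For real matrices with standard dot products, the defining identity <Ax, y> = <x, A^* y> gives (Ax)^T y = x^T (A^*) y, i.e. x^T A^T y = x^T (A^*) y. Since this holds for all x, y, we must have A^* = A^T. Therefore
A^* =
[[1, 2, -3],
 [0, -1, 3],
 [1, 1, 3]].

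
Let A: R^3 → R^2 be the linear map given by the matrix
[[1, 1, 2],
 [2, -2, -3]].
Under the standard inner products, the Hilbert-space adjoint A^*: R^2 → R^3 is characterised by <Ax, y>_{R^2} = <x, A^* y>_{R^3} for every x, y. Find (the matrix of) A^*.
A^* = A^T =
[[1, 2],
 [1, -2],
 [2, -3]]

For real matrices with standard dot products, the defining identity <Ax, y> = <x, A^* y> gives (Ax)^T y = x^T (A^*) y, i.e. x^T A^T y = x^T (A^*) y. Since this holds for all x, y, we must have A^* = A^T. Therefore
A^* =
[[1, 2],
 [1, -2],
 [2, -3]].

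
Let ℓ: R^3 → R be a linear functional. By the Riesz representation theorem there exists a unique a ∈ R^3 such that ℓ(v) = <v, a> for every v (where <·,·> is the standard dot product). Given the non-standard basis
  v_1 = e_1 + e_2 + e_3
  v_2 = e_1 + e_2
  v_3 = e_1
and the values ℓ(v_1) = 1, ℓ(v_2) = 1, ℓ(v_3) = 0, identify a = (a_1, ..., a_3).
a = (0, 1, 0)

Write a = (a_1, ..., a_3) in the standard basis. For each basis vector v_i, ℓ(v_i) = <v_i, a> is a linear equation in the a_j's. Collect the n equations into a matrix system V a = ℓ, where row i of V is v_i (expressed in the standard basis). Since V is invertible (lower-triangular with 1s on the diagonal, up to permutation), solve by back-substitution:
  V =
[[1, 1, 1],
 [1, 1, 0],
 [1, 0, 0]]
  V a = (1, 1, 0)
Solving gives a = (0, 1, 0).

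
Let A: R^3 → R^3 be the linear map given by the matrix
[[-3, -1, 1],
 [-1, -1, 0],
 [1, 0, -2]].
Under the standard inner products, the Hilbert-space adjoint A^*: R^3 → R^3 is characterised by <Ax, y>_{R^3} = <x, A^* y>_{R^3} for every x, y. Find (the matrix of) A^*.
A^* = A^T =
[[-3, -1, 1],
 [-1, -1, 0],
 [1, 0, -2]]

For real matrices with standard dot products, the defining identity <Ax, y> = <x, A^* y> gives (Ax)^T y = x^T (A^*) y, i.e. x^T A^T y = x^T (A^*) y. Since this holds for all x, y, we must have A^* = A^T. Therefore
A^* =
[[-3, -1, 1],
 [-1, -1, 0],
 [1, 0, -2]].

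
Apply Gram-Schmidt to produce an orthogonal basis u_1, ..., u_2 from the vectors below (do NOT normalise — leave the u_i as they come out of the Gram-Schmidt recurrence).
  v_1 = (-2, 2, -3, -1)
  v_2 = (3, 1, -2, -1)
Orthogonal basis:
  u_1 = (-2, 2, -3, -1)
  u_2 = (10/3, 2/3, -3/2, -5/6)

Apply the Gram-Schmidt recurrence
  u_1 = v_1
  u_i = v_i − Σ_{j<i} ((v_i · u_j) / (u_j · u_j)) · u_j.

Step by step this gives:
  u_1 = (-2, 2, -3, -1)
  u_2 = (10/3, 2/3, -3/2, -5/6)

Orthogonality check:
  u_2 · u_1 = 0 (should be 0)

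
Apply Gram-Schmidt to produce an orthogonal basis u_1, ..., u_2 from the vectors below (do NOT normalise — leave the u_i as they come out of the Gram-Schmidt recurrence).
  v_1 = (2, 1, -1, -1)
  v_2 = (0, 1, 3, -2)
Orthogonal basis:
  u_1 = (2, 1, -1, -1)
  u_2 = (0, 1, 3, -2)

Apply the Gram-Schmidt recurrence
  u_1 = v_1
  u_i = v_i − Σ_{j<i} ((v_i · u_j) / (u_j · u_j)) · u_j.

Step by step this gives:
  u_1 = (2, 1, -1, -1)
  u_2 = (0, 1, 3, -2)

Orthogonality check:
  u_2 · u_1 = 0 (should be 0)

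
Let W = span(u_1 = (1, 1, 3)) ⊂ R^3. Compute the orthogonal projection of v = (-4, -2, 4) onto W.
proj_W(v) = (6/11, 6/11, 18/11)

Set up U = [u_1 | ... | u_1] ∈ R^(3×1). The projector onto W = col(U) is P = U (U^T U)^(-1) U^T.
Compute U^T U =
  [11],
and U^T v = (6).
Solve U^T U · c = U^T v for the coefficients: c = (6/11). The projection is proj_W(v) = U c.
Check: (v - proj_W(v)) · u_1 = 0  (should be 0).
Result: proj_W(v) = (6/11, 6/11, 18/11).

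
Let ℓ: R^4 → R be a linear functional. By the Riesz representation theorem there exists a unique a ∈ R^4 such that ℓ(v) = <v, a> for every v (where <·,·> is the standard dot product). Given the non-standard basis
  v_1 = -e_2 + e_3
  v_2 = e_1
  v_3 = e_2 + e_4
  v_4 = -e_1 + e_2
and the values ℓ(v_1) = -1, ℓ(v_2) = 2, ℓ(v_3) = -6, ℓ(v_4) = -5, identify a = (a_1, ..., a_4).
a = (2, -3, -4, -3)

Write a = (a_1, ..., a_4) in the standard basis. For each basis vector v_i, ℓ(v_i) = <v_i, a> is a linear equation in the a_j's. Collect the n equations into a matrix system V a = ℓ, where row i of V is v_i (expressed in the standard basis). Since V is invertible (lower-triangular with 1s on the diagonal, up to permutation), solve by back-substitution:
  V =
[[0, -1, 1, 0],
 [1, 0, 0, 0],
 [0, 1, 0, 1],
 [-1, 1, 0, 0]]
  V a = (-1, 2, -6, -5)
Solving gives a = (2, -3, -4, -3).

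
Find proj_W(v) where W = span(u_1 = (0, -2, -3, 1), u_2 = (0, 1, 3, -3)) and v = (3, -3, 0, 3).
proj_W(v) = (0, -24/35, -27/14, 129/70)

Set up U = [u_1 | ... | u_2] ∈ R^(4×2). The projector onto W = col(U) is P = U (U^T U)^(-1) U^T.
Compute U^T U =
  [14, -14]
  [-14, 19],
and U^T v = (9, -12).
Solve U^T U · c = U^T v for the coefficients: c = (3/70, -3/5). The projection is proj_W(v) = U c.
Check: (v - proj_W(v)) · u_1 = 0  (should be 0).
Check: (v - proj_W(v)) · u_2 = 0  (should be 0).
Result: proj_W(v) = (0, -24/35, -27/14, 129/70).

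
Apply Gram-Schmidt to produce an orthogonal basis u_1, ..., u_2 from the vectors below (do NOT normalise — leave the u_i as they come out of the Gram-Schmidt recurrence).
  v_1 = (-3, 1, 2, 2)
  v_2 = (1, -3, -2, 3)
Orthogonal basis:
  u_1 = (-3, 1, 2, 2)
  u_2 = (1/3, -25/9, -14/9, 31/9)

Apply the Gram-Schmidt recurrence
  u_1 = v_1
  u_i = v_i − Σ_{j<i} ((v_i · u_j) / (u_j · u_j)) · u_j.

Step by step this gives:
  u_1 = (-3, 1, 2, 2)
  u_2 = (1/3, -25/9, -14/9, 31/9)

Orthogonality check:
  u_2 · u_1 = 0 (should be 0)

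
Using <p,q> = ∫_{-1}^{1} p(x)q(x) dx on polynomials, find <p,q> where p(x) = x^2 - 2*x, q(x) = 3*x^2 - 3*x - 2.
<p,q> = 58/15

Expand the product: p(x)·q(x) = 3*x^4 - 9*x^3 + 4*x^2 + 4*x.
∫_{-1}^{1} of each monomial x^k gives [2/(k+1) if k even, 0 if k odd]. Integrating term-by-term (or equivalently evaluating the antiderivative F(x) = 3*x^5/5 - 9*x^4/4 + 4*x^3/3 + 2*x^2 at the endpoints):
  F(1) − F(−1) = 101/60 − (-131/60) = 58/15.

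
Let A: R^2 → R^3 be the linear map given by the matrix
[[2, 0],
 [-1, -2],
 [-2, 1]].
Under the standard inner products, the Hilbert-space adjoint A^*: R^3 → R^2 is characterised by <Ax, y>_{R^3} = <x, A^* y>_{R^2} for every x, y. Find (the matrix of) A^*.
A^* = A^T =
[[2, -1, -2],
 [0, -2, 1]]

For real matrices with standard dot products, the defining identity <Ax, y> = <x, A^* y> gives (Ax)^T y = x^T (A^*) y, i.e. x^T A^T y = x^T (A^*) y. Since this holds for all x, y, we must have A^* = A^T. Therefore
A^* =
[[2, -1, -2],
 [0, -2, 1]].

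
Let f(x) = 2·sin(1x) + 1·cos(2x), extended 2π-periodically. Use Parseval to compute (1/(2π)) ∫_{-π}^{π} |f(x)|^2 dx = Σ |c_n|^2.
Σ |c_n|^2 = 5/2

Expand |f|^2 and use orthogonality of {sin(nx), cos(mx)} on [-π, π]:
  ∫_{-π}^{π} sin(nx)^2 dx = π, ∫ cos(mx)^2 dx = π, and cross terms integrate to 0.
So ∫_{-π}^{π} f(x)^2 dx = 2^2 · π + 1^2 · π = (4 + 1)π.
Divide by 2π: (4 + 1)/2 = 5/2.
By Parseval, this equals Σ |c_n|^2.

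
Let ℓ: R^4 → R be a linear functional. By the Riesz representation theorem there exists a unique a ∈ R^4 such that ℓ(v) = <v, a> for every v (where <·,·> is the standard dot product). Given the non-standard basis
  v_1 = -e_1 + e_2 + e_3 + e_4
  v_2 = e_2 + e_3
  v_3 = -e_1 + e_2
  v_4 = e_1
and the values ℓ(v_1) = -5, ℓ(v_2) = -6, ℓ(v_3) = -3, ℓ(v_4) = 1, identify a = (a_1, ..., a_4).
a = (1, -2, -4, 2)

Write a = (a_1, ..., a_4) in the standard basis. For each basis vector v_i, ℓ(v_i) = <v_i, a> is a linear equation in the a_j's. Collect the n equations into a matrix system V a = ℓ, where row i of V is v_i (expressed in the standard basis). Since V is invertible (lower-triangular with 1s on the diagonal, up to permutation), solve by back-substitution:
  V =
[[-1, 1, 1, 1],
 [0, 1, 1, 0],
 [-1, 1, 0, 0],
 [1, 0, 0, 0]]
  V a = (-5, -6, -3, 1)
Solving gives a = (1, -2, -4, 2).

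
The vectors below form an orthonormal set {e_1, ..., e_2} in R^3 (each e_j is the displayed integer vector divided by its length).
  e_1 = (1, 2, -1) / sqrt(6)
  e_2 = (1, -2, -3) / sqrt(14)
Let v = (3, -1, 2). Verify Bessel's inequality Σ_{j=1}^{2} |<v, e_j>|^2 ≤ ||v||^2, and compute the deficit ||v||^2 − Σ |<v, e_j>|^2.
Σ |<v, e_j>|^2 = 5/21; ||v||^2 = 14; deficit = 289/21

Write each e_j = u_j / sqrt(<u_j, u_j>) where u_j is the displayed integer vector. Then <v, e_j> = <v, u_j> / sqrt(<u_j, u_j>), so |<v, e_j>|^2 = <v, u_j>^2 / <u_j, u_j>.
Coefficients: <v, e_1> = -1/sqrt(6), <v, e_2> = -1/sqrt(14).
Square and sum: Σ |<v, e_j>|^2 = 5/21.
Compute ||v||^2 = v·v = 14.
Deficit = 14 − 5/21 = 289/21 ≥ 0, confirming Bessel's inequality. (The deficit equals ||v − Σ <v,e_j> e_j||^2, the squared distance from v to span{e_j}.)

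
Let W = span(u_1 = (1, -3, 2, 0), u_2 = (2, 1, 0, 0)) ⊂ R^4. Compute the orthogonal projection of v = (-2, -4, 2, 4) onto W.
proj_W(v) = (-134/69, -284/69, 124/69, 0)

Set up U = [u_1 | ... | u_2] ∈ R^(4×2). The projector onto W = col(U) is P = U (U^T U)^(-1) U^T.
Compute U^T U =
  [14, -1]
  [-1, 5],
and U^T v = (14, -8).
Solve U^T U · c = U^T v for the coefficients: c = (62/69, -98/69). The projection is proj_W(v) = U c.
Check: (v - proj_W(v)) · u_1 = 0  (should be 0).
Check: (v - proj_W(v)) · u_2 = 0  (should be 0).
Result: proj_W(v) = (-134/69, -284/69, 124/69, 0).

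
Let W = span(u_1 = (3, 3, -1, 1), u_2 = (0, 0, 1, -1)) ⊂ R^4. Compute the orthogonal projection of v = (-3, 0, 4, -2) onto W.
proj_W(v) = (-3/2, -3/2, 3, -3)

Set up U = [u_1 | ... | u_2] ∈ R^(4×2). The projector onto W = col(U) is P = U (U^T U)^(-1) U^T.
Compute U^T U =
  [20, -2]
  [-2, 2],
and U^T v = (-15, 6).
Solve U^T U · c = U^T v for the coefficients: c = (-1/2, 5/2). The projection is proj_W(v) = U c.
Check: (v - proj_W(v)) · u_1 = 0  (should be 0).
Check: (v - proj_W(v)) · u_2 = 0  (should be 0).
Result: proj_W(v) = (-3/2, -3/2, 3, -3).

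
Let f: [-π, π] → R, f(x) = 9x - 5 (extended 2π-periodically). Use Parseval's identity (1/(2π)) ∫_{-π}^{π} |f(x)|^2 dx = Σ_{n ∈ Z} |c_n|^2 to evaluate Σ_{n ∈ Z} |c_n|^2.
Σ |c_n|^2 = 27π^2 + 25

Expand and integrate term by term over [-π, π]:
  ∫ (9x)^2 dx = 81·(2π^3/3); ∫ 2·9·(-5)·x dx = 0 (odd integrand); ∫ (-5)^2 dx = 25·2π.
So (1/(2π)) ∫_{-π}^{π} (9x - 5)^2 dx = 81π^2/3 + 25 = 27π^2 + 25.
Parseval ⇒ Σ |c_n|^2 = 27π^2 + 25.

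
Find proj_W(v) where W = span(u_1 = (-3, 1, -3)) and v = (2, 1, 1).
proj_W(v) = (24/19, -8/19, 24/19)

Set up U = [u_1 | ... | u_1] ∈ R^(3×1). The projector onto W = col(U) is P = U (U^T U)^(-1) U^T.
Compute U^T U =
  [19],
and U^T v = (-8).
Solve U^T U · c = U^T v for the coefficients: c = (-8/19). The projection is proj_W(v) = U c.
Check: (v - proj_W(v)) · u_1 = 0  (should be 0).
Result: proj_W(v) = (24/19, -8/19, 24/19).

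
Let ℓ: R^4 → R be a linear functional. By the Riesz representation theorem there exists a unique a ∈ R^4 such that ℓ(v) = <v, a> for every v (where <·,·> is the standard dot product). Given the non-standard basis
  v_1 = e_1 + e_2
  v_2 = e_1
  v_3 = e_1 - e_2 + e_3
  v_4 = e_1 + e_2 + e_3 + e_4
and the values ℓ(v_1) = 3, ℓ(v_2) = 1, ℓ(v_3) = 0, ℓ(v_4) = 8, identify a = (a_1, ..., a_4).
a = (1, 2, 1, 4)

Write a = (a_1, ..., a_4) in the standard basis. For each basis vector v_i, ℓ(v_i) = <v_i, a> is a linear equation in the a_j's. Collect the n equations into a matrix system V a = ℓ, where row i of V is v_i (expressed in the standard basis). Since V is invertible (lower-triangular with 1s on the diagonal, up to permutation), solve by back-substitution:
  V =
[[1, 1, 0, 0],
 [1, 0, 0, 0],
 [1, -1, 1, 0],
 [1, 1, 1, 1]]
  V a = (3, 1, 0, 8)
Solving gives a = (1, 2, 1, 4).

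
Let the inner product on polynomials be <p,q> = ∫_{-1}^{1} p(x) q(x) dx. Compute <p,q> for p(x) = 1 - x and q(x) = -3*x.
<p,q> = 2

Expand the product: p(x)·q(x) = 3*x^2 - 3*x.
∫_{-1}^{1} of each monomial x^k gives [2/(k+1) if k even, 0 if k odd]. Integrating term-by-term (or equivalently evaluating the antiderivative F(x) = x^3 - 3*x^2/2 at the endpoints):
  F(1) − F(−1) = -1/2 − (-5/2) = 2.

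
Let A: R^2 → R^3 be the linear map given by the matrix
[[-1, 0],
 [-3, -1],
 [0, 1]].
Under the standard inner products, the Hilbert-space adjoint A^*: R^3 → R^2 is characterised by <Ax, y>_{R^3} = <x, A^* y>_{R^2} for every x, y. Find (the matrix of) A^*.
A^* = A^T =
[[-1, -3, 0],
 [0, -1, 1]]

For real matrices with standard dot products, the defining identity <Ax, y> = <x, A^* y> gives (Ax)^T y = x^T (A^*) y, i.e. x^T A^T y = x^T (A^*) y. Since this holds for all x, y, we must have A^* = A^T. Therefore
A^* =
[[-1, -3, 0],
 [0, -1, 1]].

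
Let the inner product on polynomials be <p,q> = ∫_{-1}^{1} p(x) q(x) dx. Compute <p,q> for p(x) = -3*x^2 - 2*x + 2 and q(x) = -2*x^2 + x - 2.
<p,q> = -28/5

Expand the product: p(x)·q(x) = 6*x^4 + x^3 + 6*x - 4.
∫_{-1}^{1} of each monomial x^k gives [2/(k+1) if k even, 0 if k odd]. Integrating term-by-term (or equivalently evaluating the antiderivative F(x) = 6*x^5/5 + x^4/4 + 3*x^2 - 4*x at the endpoints):
  F(1) − F(−1) = 9/20 − (121/20) = -28/5.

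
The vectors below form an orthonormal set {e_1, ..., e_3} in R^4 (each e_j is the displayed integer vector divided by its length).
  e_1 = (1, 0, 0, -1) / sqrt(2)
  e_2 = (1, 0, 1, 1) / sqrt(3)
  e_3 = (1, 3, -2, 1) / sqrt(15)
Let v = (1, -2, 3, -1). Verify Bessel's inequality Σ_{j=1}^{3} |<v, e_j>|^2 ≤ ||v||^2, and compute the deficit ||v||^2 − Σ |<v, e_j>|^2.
Σ |<v, e_j>|^2 = 73/5; ||v||^2 = 15; deficit = 2/5

Write each e_j = u_j / sqrt(<u_j, u_j>) where u_j is the displayed integer vector. Then <v, e_j> = <v, u_j> / sqrt(<u_j, u_j>), so |<v, e_j>|^2 = <v, u_j>^2 / <u_j, u_j>.
Coefficients: <v, e_1> = 2/sqrt(2), <v, e_2> = 3/sqrt(3), <v, e_3> = -12/sqrt(15).
Square and sum: Σ |<v, e_j>|^2 = 73/5.
Compute ||v||^2 = v·v = 15.
Deficit = 15 − 73/5 = 2/5 ≥ 0, confirming Bessel's inequality. (The deficit equals ||v − Σ <v,e_j> e_j||^2, the squared distance from v to span{e_j}.)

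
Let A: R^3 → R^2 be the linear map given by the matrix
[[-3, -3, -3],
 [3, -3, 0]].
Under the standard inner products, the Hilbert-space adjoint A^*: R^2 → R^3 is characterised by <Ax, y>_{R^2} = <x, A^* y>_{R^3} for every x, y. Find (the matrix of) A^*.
A^* = A^T =
[[-3, 3],
 [-3, -3],
 [-3, 0]]

For real matrices with standard dot products, the defining identity <Ax, y> = <x, A^* y> gives (Ax)^T y = x^T (A^*) y, i.e. x^T A^T y = x^T (A^*) y. Since this holds for all x, y, we must have A^* = A^T. Therefore
A^* =
[[-3, 3],
 [-3, -3],
 [-3, 0]].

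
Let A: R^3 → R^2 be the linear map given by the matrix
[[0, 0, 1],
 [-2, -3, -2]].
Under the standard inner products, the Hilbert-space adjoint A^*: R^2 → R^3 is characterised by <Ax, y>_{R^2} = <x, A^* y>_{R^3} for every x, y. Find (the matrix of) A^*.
A^* = A^T =
[[0, -2],
 [0, -3],
 [1, -2]]

For real matrices with standard dot products, the defining identity <Ax, y> = <x, A^* y> gives (Ax)^T y = x^T (A^*) y, i.e. x^T A^T y = x^T (A^*) y. Since this holds for all x, y, we must have A^* = A^T. Therefore
A^* =
[[0, -2],
 [0, -3],
 [1, -2]].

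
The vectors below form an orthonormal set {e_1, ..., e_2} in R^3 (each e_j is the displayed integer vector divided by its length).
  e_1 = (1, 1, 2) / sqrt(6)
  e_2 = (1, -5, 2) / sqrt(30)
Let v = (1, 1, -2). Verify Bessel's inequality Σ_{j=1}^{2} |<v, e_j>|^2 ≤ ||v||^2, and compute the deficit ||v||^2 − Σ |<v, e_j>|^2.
Σ |<v, e_j>|^2 = 14/5; ||v||^2 = 6; deficit = 16/5

Write each e_j = u_j / sqrt(<u_j, u_j>) where u_j is the displayed integer vector. Then <v, e_j> = <v, u_j> / sqrt(<u_j, u_j>), so |<v, e_j>|^2 = <v, u_j>^2 / <u_j, u_j>.
Coefficients: <v, e_1> = -2/sqrt(6), <v, e_2> = -8/sqrt(30).
Square and sum: Σ |<v, e_j>|^2 = 14/5.
Compute ||v||^2 = v·v = 6.
Deficit = 6 − 14/5 = 16/5 ≥ 0, confirming Bessel's inequality. (The deficit equals ||v − Σ <v,e_j> e_j||^2, the squared distance from v to span{e_j}.)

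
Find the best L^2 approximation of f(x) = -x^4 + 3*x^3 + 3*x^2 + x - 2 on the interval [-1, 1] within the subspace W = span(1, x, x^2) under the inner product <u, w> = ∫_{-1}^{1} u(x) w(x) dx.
g(x) = 15*x^2/7 + 14*x/5 - 67/35

The best approximation g ∈ W is the orthogonal projection of f onto W. Writing g = a_0 + a_1 x + a_2 x^2, the coefficients solve the normal equations G · a = b where
  G_{ij} = <φ_i, φ_j> and b_i = <f, φ_i>, with φ_0 = 1, φ_1 = x, φ_2 = x^2.
G =
  [2, 0, 2/3]
  [0, 2/3, 0]
  [2/3, 0, 2/5],
b = (-12/5, 28/15, -44/105).
Solving gives a_0 = -67/35, a_1 = 14/5, a_2 = 15/7, so
  g(x) = 15*x^2/7 + 14*x/5 - 67/35.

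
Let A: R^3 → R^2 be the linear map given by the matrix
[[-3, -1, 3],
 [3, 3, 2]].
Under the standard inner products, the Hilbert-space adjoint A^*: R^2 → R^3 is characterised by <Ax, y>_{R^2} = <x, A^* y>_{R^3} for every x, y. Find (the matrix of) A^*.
A^* = A^T =
[[-3, 3],
 [-1, 3],
 [3, 2]]

For real matrices with standard dot products, the defining identity <Ax, y> = <x, A^* y> gives (Ax)^T y = x^T (A^*) y, i.e. x^T A^T y = x^T (A^*) y. Since this holds for all x, y, we must have A^* = A^T. Therefore
A^* =
[[-3, 3],
 [-1, 3],
 [3, 2]].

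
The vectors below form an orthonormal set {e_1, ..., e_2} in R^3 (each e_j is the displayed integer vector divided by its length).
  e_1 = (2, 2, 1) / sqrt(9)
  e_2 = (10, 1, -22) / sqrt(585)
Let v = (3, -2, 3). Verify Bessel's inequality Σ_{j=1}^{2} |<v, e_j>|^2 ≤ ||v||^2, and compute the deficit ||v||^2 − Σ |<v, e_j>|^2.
Σ |<v, e_j>|^2 = 341/65; ||v||^2 = 22; deficit = 1089/65

Write each e_j = u_j / sqrt(<u_j, u_j>) where u_j is the displayed integer vector. Then <v, e_j> = <v, u_j> / sqrt(<u_j, u_j>), so |<v, e_j>|^2 = <v, u_j>^2 / <u_j, u_j>.
Coefficients: <v, e_1> = 5/sqrt(9), <v, e_2> = -38/sqrt(585).
Square and sum: Σ |<v, e_j>|^2 = 341/65.
Compute ||v||^2 = v·v = 22.
Deficit = 22 − 341/65 = 1089/65 ≥ 0, confirming Bessel's inequality. (The deficit equals ||v − Σ <v,e_j> e_j||^2, the squared distance from v to span{e_j}.)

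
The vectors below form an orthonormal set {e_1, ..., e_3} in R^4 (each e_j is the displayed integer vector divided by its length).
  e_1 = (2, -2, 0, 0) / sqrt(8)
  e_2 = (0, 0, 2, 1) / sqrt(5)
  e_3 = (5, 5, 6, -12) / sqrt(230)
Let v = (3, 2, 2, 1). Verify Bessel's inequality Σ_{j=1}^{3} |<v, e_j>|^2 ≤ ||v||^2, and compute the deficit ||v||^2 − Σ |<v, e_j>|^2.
Σ |<v, e_j>|^2 = 189/23; ||v||^2 = 18; deficit = 225/23

Write each e_j = u_j / sqrt(<u_j, u_j>) where u_j is the displayed integer vector. Then <v, e_j> = <v, u_j> / sqrt(<u_j, u_j>), so |<v, e_j>|^2 = <v, u_j>^2 / <u_j, u_j>.
Coefficients: <v, e_1> = 2/sqrt(8), <v, e_2> = 5/sqrt(5), <v, e_3> = 25/sqrt(230).
Square and sum: Σ |<v, e_j>|^2 = 189/23.
Compute ||v||^2 = v·v = 18.
Deficit = 18 − 189/23 = 225/23 ≥ 0, confirming Bessel's inequality. (The deficit equals ||v − Σ <v,e_j> e_j||^2, the squared distance from v to span{e_j}.)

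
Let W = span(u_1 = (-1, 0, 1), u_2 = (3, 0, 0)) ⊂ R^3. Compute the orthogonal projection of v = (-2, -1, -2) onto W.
proj_W(v) = (-2, 0, -2)

Set up U = [u_1 | ... | u_2] ∈ R^(3×2). The projector onto W = col(U) is P = U (U^T U)^(-1) U^T.
Compute U^T U =
  [2, -3]
  [-3, 9],
and U^T v = (0, -6).
Solve U^T U · c = U^T v for the coefficients: c = (-2, -4/3). The projection is proj_W(v) = U c.
Check: (v - proj_W(v)) · u_1 = 0  (should be 0).
Check: (v - proj_W(v)) · u_2 = 0  (should be 0).
Result: proj_W(v) = (-2, 0, -2).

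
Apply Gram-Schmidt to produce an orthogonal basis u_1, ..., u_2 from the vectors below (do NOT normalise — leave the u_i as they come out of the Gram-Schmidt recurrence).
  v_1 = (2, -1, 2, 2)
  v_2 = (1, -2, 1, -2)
Orthogonal basis:
  u_1 = (2, -1, 2, 2)
  u_2 = (9/13, -24/13, 9/13, -30/13)

Apply the Gram-Schmidt recurrence
  u_1 = v_1
  u_i = v_i − Σ_{j<i} ((v_i · u_j) / (u_j · u_j)) · u_j.

Step by step this gives:
  u_1 = (2, -1, 2, 2)
  u_2 = (9/13, -24/13, 9/13, -30/13)

Orthogonality check:
  u_2 · u_1 = 0 (should be 0)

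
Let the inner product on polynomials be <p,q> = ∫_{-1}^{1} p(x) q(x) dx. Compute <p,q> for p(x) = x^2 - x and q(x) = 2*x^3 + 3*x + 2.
<p,q> = -22/15

Expand the product: p(x)·q(x) = 2*x^5 - 2*x^4 + 3*x^3 - x^2 - 2*x.
∫_{-1}^{1} of each monomial x^k gives [2/(k+1) if k even, 0 if k odd]. Integrating term-by-term (or equivalently evaluating the antiderivative F(x) = x^6/3 - 2*x^5/5 + 3*x^4/4 - x^3/3 - x^2 at the endpoints):
  F(1) − F(−1) = -13/20 − (49/60) = -22/15.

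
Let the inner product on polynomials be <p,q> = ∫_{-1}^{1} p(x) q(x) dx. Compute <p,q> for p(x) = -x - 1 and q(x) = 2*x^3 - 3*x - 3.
<p,q> = 36/5

Expand the product: p(x)·q(x) = -2*x^4 - 2*x^3 + 3*x^2 + 6*x + 3.
∫_{-1}^{1} of each monomial x^k gives [2/(k+1) if k even, 0 if k odd]. Integrating term-by-term (or equivalently evaluating the antiderivative F(x) = -2*x^5/5 - x^4/2 + x^3 + 3*x^2 + 3*x at the endpoints):
  F(1) − F(−1) = 61/10 − (-11/10) = 36/5.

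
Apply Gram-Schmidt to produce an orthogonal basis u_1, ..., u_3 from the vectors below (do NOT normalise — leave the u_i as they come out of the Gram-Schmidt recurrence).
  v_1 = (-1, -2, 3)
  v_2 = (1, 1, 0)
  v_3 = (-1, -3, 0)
Orthogonal basis:
  u_1 = (-1, -2, 3)
  u_2 = (11/14, 4/7, 9/14)
  u_3 = (18/19, -18/19, -6/19)

Apply the Gram-Schmidt recurrence
  u_1 = v_1
  u_i = v_i − Σ_{j<i} ((v_i · u_j) / (u_j · u_j)) · u_j.

Step by step this gives:
  u_1 = (-1, -2, 3)
  u_2 = (11/14, 4/7, 9/14)
  u_3 = (18/19, -18/19, -6/19)

Orthogonality check:
  u_2 · u_1 = 0 (should be 0)
  u_3 · u_1 = 0 (should be 0)
  u_3 · u_2 = 0 (should be 0)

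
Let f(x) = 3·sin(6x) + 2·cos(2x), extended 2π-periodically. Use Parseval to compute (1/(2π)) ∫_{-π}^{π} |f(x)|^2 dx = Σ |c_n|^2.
Σ |c_n|^2 = 13/2

Expand |f|^2 and use orthogonality of {sin(nx), cos(mx)} on [-π, π]:
  ∫_{-π}^{π} sin(nx)^2 dx = π, ∫ cos(mx)^2 dx = π, and cross terms integrate to 0.
So ∫_{-π}^{π} f(x)^2 dx = 3^2 · π + 2^2 · π = (9 + 4)π.
Divide by 2π: (9 + 4)/2 = 13/2.
By Parseval, this equals Σ |c_n|^2.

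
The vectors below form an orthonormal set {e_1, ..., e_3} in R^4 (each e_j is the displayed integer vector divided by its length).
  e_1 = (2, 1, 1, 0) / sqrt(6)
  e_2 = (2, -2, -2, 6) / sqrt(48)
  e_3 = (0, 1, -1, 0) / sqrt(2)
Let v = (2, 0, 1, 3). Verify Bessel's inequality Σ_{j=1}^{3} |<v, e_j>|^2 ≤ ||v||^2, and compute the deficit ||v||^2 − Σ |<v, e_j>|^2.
Σ |<v, e_j>|^2 = 13; ||v||^2 = 14; deficit = 1

Write each e_j = u_j / sqrt(<u_j, u_j>) where u_j is the displayed integer vector. Then <v, e_j> = <v, u_j> / sqrt(<u_j, u_j>), so |<v, e_j>|^2 = <v, u_j>^2 / <u_j, u_j>.
Coefficients: <v, e_1> = 5/sqrt(6), <v, e_2> = 20/sqrt(48), <v, e_3> = -1/sqrt(2).
Square and sum: Σ |<v, e_j>|^2 = 13.
Compute ||v||^2 = v·v = 14.
Deficit = 14 − 13 = 1 ≥ 0, confirming Bessel's inequality. (The deficit equals ||v − Σ <v,e_j> e_j||^2, the squared distance from v to span{e_j}.)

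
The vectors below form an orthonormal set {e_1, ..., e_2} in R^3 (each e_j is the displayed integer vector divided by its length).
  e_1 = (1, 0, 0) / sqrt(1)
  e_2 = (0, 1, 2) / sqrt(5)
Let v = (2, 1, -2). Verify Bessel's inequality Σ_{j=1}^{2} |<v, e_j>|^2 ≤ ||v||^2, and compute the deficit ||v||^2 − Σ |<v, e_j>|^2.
Σ |<v, e_j>|^2 = 29/5; ||v||^2 = 9; deficit = 16/5

Write each e_j = u_j / sqrt(<u_j, u_j>) where u_j is the displayed integer vector. Then <v, e_j> = <v, u_j> / sqrt(<u_j, u_j>), so |<v, e_j>|^2 = <v, u_j>^2 / <u_j, u_j>.
Coefficients: <v, e_1> = 2/sqrt(1), <v, e_2> = -3/sqrt(5).
Square and sum: Σ |<v, e_j>|^2 = 29/5.
Compute ||v||^2 = v·v = 9.
Deficit = 9 − 29/5 = 16/5 ≥ 0, confirming Bessel's inequality. (The deficit equals ||v − Σ <v,e_j> e_j||^2, the squared distance from v to span{e_j}.)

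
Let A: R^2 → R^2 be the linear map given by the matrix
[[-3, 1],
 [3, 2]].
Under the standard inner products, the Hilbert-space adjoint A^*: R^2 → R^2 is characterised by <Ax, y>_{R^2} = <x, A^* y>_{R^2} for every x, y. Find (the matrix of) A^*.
A^* = A^T =
[[-3, 3],
 [1, 2]]

For real matrices with standard dot products, the defining identity <Ax, y> = <x, A^* y> gives (Ax)^T y = x^T (A^*) y, i.e. x^T A^T y = x^T (A^*) y. Since this holds for all x, y, we must have A^* = A^T. Therefore
A^* =
[[-3, 3],
 [1, 2]].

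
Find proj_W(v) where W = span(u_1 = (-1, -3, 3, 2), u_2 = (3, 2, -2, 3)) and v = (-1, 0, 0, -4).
proj_W(v) = (-907/517, 135/517, -135/517, -1858/517)

Set up U = [u_1 | ... | u_2] ∈ R^(4×2). The projector onto W = col(U) is P = U (U^T U)^(-1) U^T.
Compute U^T U =
  [23, -9]
  [-9, 26],
and U^T v = (-7, -15).
Solve U^T U · c = U^T v for the coefficients: c = (-317/517, -408/517). The projection is proj_W(v) = U c.
Check: (v - proj_W(v)) · u_1 = 0  (should be 0).
Check: (v - proj_W(v)) · u_2 = 0  (should be 0).
Result: proj_W(v) = (-907/517, 135/517, -135/517, -1858/517).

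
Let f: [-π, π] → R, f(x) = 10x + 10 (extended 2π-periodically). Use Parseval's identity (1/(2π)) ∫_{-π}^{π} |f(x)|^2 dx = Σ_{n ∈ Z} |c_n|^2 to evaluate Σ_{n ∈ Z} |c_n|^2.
Σ |c_n|^2 = 100π^2/3 + 100

Expand and integrate term by term over [-π, π]:
  ∫ (10x)^2 dx = 100·(2π^3/3); ∫ 2·10·(10)·x dx = 0 (odd integrand); ∫ 10^2 dx = 100·2π.
So (1/(2π)) ∫_{-π}^{π} (10x + 10)^2 dx = 100π^2/3 + 100 = 100π^2/3 + 100.
Parseval ⇒ Σ |c_n|^2 = 100π^2/3 + 100.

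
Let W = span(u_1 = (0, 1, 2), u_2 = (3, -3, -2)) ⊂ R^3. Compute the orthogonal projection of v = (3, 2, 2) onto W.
proj_W(v) = (111/61, 14/61, 176/61)

Set up U = [u_1 | ... | u_2] ∈ R^(3×2). The projector onto W = col(U) is P = U (U^T U)^(-1) U^T.
Compute U^T U =
  [5, -7]
  [-7, 22],
and U^T v = (6, -1).
Solve U^T U · c = U^T v for the coefficients: c = (125/61, 37/61). The projection is proj_W(v) = U c.
Check: (v - proj_W(v)) · u_1 = 0  (should be 0).
Check: (v - proj_W(v)) · u_2 = 0  (should be 0).
Result: proj_W(v) = (111/61, 14/61, 176/61).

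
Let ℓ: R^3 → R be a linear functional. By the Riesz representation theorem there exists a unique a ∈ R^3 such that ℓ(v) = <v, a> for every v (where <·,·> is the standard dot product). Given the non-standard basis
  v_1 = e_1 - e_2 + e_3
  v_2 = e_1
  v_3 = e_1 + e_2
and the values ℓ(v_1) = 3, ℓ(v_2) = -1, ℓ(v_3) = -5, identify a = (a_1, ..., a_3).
a = (-1, -4, 0)

Write a = (a_1, ..., a_3) in the standard basis. For each basis vector v_i, ℓ(v_i) = <v_i, a> is a linear equation in the a_j's. Collect the n equations into a matrix system V a = ℓ, where row i of V is v_i (expressed in the standard basis). Since V is invertible (lower-triangular with 1s on the diagonal, up to permutation), solve by back-substitution:
  V =
[[1, -1, 1],
 [1, 0, 0],
 [1, 1, 0]]
  V a = (3, -1, -5)
Solving gives a = (-1, -4, 0).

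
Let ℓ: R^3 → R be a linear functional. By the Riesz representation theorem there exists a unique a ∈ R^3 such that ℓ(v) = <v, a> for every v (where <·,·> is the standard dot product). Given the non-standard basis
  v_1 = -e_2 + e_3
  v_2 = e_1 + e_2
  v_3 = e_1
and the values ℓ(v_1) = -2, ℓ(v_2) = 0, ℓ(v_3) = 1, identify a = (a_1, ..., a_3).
a = (1, -1, -3)

Write a = (a_1, ..., a_3) in the standard basis. For each basis vector v_i, ℓ(v_i) = <v_i, a> is a linear equation in the a_j's. Collect the n equations into a matrix system V a = ℓ, where row i of V is v_i (expressed in the standard basis). Since V is invertible (lower-triangular with 1s on the diagonal, up to permutation), solve by back-substitution:
  V =
[[0, -1, 1],
 [1, 1, 0],
 [1, 0, 0]]
  V a = (-2, 0, 1)
Solving gives a = (1, -1, -3).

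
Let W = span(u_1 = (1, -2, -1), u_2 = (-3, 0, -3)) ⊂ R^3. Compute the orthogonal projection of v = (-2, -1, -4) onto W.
proj_W(v) = (-7/3, -4/3, -11/3)

Set up U = [u_1 | ... | u_2] ∈ R^(3×2). The projector onto W = col(U) is P = U (U^T U)^(-1) U^T.
Compute U^T U =
  [6, 0]
  [0, 18],
and U^T v = (4, 18).
Solve U^T U · c = U^T v for the coefficients: c = (2/3, 1). The projection is proj_W(v) = U c.
Check: (v - proj_W(v)) · u_1 = 0  (should be 0).
Check: (v - proj_W(v)) · u_2 = 0  (should be 0).
Result: proj_W(v) = (-7/3, -4/3, -11/3).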